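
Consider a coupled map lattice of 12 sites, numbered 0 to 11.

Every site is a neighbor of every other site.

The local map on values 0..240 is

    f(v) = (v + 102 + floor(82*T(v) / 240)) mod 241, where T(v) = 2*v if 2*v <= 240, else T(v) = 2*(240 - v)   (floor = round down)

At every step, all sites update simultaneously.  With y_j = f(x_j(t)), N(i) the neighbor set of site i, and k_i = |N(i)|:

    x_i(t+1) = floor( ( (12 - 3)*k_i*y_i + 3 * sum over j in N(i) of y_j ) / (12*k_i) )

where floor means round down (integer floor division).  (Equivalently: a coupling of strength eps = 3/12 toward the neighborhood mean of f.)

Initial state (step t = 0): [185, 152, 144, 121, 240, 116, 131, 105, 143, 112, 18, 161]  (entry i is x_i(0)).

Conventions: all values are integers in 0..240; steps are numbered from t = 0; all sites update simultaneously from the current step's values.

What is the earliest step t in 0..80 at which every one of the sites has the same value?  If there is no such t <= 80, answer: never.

Answer: never
Key observation: The state at step 21 reappears at step 26 — the system is in a cycle of period 5 from step 21 on.  No step 0..26 is synchronized, and the cycle repeats forever, so no step up to 80 (or ever) has all sites equal.

Derivation:
t=0: [185, 152, 144, 121, 240, 116, 131, 105, 143, 112, 18, 161]  (not all equal)
t=1: [80, 72, 70, 65, 93, 60, 67, 46, 70, 55, 115, 74]  (not all equal)
t=2: [221, 212, 209, 203, 62, 197, 205, 180, 209, 190, 89, 214]  (not all equal)
t=3: [93, 92, 91, 89, 175, 88, 89, 84, 91, 87, 32, 92]  (not all equal)
t=4: [20, 18, 18, 15, 66, 14, 15, 9, 18, 13, 120, 18]  (not all equal)
t=5: [133, 131, 131, 127, 190, 126, 127, 120, 131, 124, 81, 131]  (not all equal)
t=6: [70, 70, 70, 69, 83, 68, 69, 67, 70, 68, 195, 70]  (not all equal)
t=7: [210, 210, 210, 209, 51, 208, 209, 207, 210, 208, 113, 210]  (not all equal)
t=8: [92, 92, 92, 92, 162, 91, 92, 91, 92, 91, 63, 92]  (not all equal)
t=9: [20, 20, 20, 20, 65, 19, 20, 19, 20, 19, 161, 20]  (not all equal)
t=10: [135, 135, 135, 135, 190, 133, 135, 133, 135, 133, 91, 135]  (not all equal)
t=11: [66, 66, 66, 66, 79, 66, 66, 66, 66, 66, 27, 66]  (not all equal)
t=12: [211, 211, 211, 211, 227, 211, 211, 211, 211, 211, 163, 211]  (not all equal)
t=13: [90, 90, 90, 90, 94, 90, 90, 90, 90, 90, 79, 90]  (not all equal)
t=14: [17, 17, 17, 17, 22, 17, 17, 17, 17, 17, 178, 17]  (not all equal)
t=15: [129, 129, 129, 129, 135, 129, 129, 129, 129, 129, 93, 129]  (not all equal)
t=16: [63, 63, 63, 63, 65, 63, 63, 63, 63, 63, 29, 63]  (not all equal)
t=17: [206, 206, 206, 206, 208, 206, 206, 206, 206, 206, 164, 206]  (not all equal)
t=18: [89, 89, 89, 89, 89, 89, 89, 89, 89, 89, 79, 89]  (not all equal)
t=19: [15, 15, 15, 15, 15, 15, 15, 15, 15, 15, 178, 15]  (not all equal)
t=20: [125, 125, 125, 125, 125, 125, 125, 125, 125, 125, 92, 125]  (not all equal)
t=21: [62, 62, 62, 62, 62, 62, 62, 62, 62, 62, 27, 62]  (not all equal)
t=22: [204, 204, 204, 204, 204, 204, 204, 204, 204, 204, 161, 204]  (not all equal)
t=23: [88, 88, 88, 88, 88, 88, 88, 88, 88, 88, 78, 88]  (not all equal)
t=24: [14, 14, 14, 14, 14, 14, 14, 14, 14, 14, 177, 14]  (not all equal)
t=25: [124, 124, 124, 124, 124, 124, 124, 124, 124, 124, 92, 124]  (not all equal)
t=26: [62, 62, 62, 62, 62, 62, 62, 62, 62, 62, 27, 62]  (not all equal)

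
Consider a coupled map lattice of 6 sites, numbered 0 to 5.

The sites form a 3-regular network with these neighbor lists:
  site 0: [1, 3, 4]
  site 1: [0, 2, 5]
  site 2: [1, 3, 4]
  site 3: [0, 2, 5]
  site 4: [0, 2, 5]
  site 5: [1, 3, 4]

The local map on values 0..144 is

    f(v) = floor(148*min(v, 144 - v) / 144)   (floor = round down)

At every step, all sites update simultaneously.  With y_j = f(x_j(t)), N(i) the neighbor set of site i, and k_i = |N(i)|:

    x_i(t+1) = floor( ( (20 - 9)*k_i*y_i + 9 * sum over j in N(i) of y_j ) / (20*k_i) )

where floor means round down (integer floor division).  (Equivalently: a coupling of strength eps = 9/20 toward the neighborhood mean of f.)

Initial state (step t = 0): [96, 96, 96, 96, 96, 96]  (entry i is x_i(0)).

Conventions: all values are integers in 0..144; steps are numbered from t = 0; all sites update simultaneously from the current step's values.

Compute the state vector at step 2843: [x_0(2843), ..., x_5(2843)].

Simulating step by step:
t=0: [96, 96, 96, 96, 96, 96]
t=1: [49, 49, 49, 49, 49, 49]
t=2: [50, 50, 50, 50, 50, 50]
t=3: [51, 51, 51, 51, 51, 51]
t=4: [52, 52, 52, 52, 52, 52]
t=5: [53, 53, 53, 53, 53, 53]
t=6: [54, 54, 54, 54, 54, 54]
t=7: [55, 55, 55, 55, 55, 55]
t=8: [56, 56, 56, 56, 56, 56]
t=9: [57, 57, 57, 57, 57, 57]
t=10: [58, 58, 58, 58, 58, 58]
t=11: [59, 59, 59, 59, 59, 59]
t=12: [60, 60, 60, 60, 60, 60]
t=13: [61, 61, 61, 61, 61, 61]
t=14: [62, 62, 62, 62, 62, 62]
t=15: [63, 63, 63, 63, 63, 63]
t=16: [64, 64, 64, 64, 64, 64]
t=17: [65, 65, 65, 65, 65, 65]
t=18: [66, 66, 66, 66, 66, 66]
t=19: [67, 67, 67, 67, 67, 67]
t=20: [68, 68, 68, 68, 68, 68]
t=21: [69, 69, 69, 69, 69, 69]
t=22: [70, 70, 70, 70, 70, 70]
t=23: [71, 71, 71, 71, 71, 71]
t=24: [72, 72, 72, 72, 72, 72]
t=25: [74, 74, 74, 74, 74, 74]
t=26: [71, 71, 71, 71, 71, 71]

Answer: [71, 71, 71, 71, 71, 71]
Key observation: The state at step 23, [71, 71, 71, 71, 71, 71], reappears at step 26: the system is in a cycle of period 3 from step 23 on.  Therefore the state at step 2843 equals the state at step 23 + ((2843 - 23) mod 3) = 23, which is [71, 71, 71, 71, 71, 71].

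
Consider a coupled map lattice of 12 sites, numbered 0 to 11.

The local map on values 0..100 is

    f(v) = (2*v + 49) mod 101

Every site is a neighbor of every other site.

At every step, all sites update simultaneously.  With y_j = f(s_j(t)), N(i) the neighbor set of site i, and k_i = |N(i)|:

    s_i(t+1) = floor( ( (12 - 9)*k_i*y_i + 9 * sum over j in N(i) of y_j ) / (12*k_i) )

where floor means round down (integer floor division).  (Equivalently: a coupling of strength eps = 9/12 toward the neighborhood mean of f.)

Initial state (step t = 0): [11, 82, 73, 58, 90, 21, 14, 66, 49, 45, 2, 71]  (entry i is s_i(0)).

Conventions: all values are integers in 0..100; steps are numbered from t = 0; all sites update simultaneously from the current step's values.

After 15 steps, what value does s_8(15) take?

Answer: s_8(15) = 34

Derivation:
t=0: [11, 82, 73, 58, 90, 21, 14, 66, 49, 45, 2, 71]
t=1: [63, 52, 67, 62, 55, 67, 64, 65, 58, 57, 60, 66]
t=2: [71, 67, 72, 70, 68, 72, 71, 72, 69, 69, 70, 72]
t=3: [88, 87, 89, 88, 87, 89, 88, 89, 88, 88, 88, 89]
t=4: [23, 22, 23, 23, 22, 23, 23, 23, 23, 23, 23, 23]
t=5: [94, 94, 94, 94, 94, 94, 94, 94, 94, 94, 94, 94]
t=6: [35, 35, 35, 35, 35, 35, 35, 35, 35, 35, 35, 35]
t=7: [18, 18, 18, 18, 18, 18, 18, 18, 18, 18, 18, 18]
t=8: [85, 85, 85, 85, 85, 85, 85, 85, 85, 85, 85, 85]
t=9: [17, 17, 17, 17, 17, 17, 17, 17, 17, 17, 17, 17]
t=10: [83, 83, 83, 83, 83, 83, 83, 83, 83, 83, 83, 83]
t=11: [13, 13, 13, 13, 13, 13, 13, 13, 13, 13, 13, 13]
t=12: [75, 75, 75, 75, 75, 75, 75, 75, 75, 75, 75, 75]
t=13: [98, 98, 98, 98, 98, 98, 98, 98, 98, 98, 98, 98]
t=14: [43, 43, 43, 43, 43, 43, 43, 43, 43, 43, 43, 43]
t=15: [34, 34, 34, 34, 34, 34, 34, 34, 34, 34, 34, 34]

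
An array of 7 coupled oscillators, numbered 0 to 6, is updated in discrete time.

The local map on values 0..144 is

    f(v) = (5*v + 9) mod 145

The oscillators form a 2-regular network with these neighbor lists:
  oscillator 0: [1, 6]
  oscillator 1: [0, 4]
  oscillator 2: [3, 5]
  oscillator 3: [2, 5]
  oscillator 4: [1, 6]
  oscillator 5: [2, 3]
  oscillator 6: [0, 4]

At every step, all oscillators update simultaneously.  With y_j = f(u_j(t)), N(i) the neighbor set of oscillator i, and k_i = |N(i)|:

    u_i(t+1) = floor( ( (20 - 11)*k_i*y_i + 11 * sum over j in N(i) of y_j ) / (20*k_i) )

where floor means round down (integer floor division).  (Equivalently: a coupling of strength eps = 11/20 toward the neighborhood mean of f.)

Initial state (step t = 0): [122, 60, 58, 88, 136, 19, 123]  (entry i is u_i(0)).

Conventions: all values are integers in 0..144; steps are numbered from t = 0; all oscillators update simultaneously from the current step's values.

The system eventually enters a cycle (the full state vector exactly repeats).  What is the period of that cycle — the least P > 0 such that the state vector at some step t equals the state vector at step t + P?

Simulating step by step:
t=0: [122, 60, 58, 88, 136, 19, 123]
t=1: [34, 49, 36, 37, 66, 53, 60]
t=2: [50, 71, 68, 69, 57, 83, 31]
t=3: [76, 65, 81, 81, 27, 94, 41]
t=4: [75, 86, 102, 102, 95, 88, 97]
t=5: [59, 41, 64, 64, 39, 52, 65]
t=6: [37, 51, 62, 62, 57, 77, 39]
t=7: [71, 68, 49, 49, 50, 62, 41]
t=8: [68, 78, 87, 87, 86, 73, 82]
t=9: [92, 66, 29, 29, 67, 42, 75]
t=10: [54, 46, 26, 26, 63, 38, 66]
t=11: [99, 88, 115, 115, 54, 100, 68]
t=12: [51, 62, 23, 23, 80, 35, 82]
t=13: [97, 78, 100, 100, 97, 85, 123]
t=14: [68, 81, 93, 93, 68, 105, 52]
t=15: [94, 88, 55, 55, 94, 66, 88]
t=16: [27, 30, 114, 114, 27, 98, 30]
t=17: [72, 85, 122, 122, 72, 108, 85]
t=18: [114, 108, 59, 59, 114, 72, 108]
t=19: [127, 130, 31, 31, 127, 43, 130]
t=20: [72, 70, 35, 35, 72, 46, 70]
t=21: [73, 74, 54, 54, 73, 63, 74]
t=22: [86, 86, 106, 106, 86, 89, 86]
t=23: [4, 4, 80, 80, 4, 65, 4]
t=24: [29, 29, 98, 98, 29, 85, 29]
t=25: [9, 9, 86, 86, 9, 100, 9]
t=26: [54, 54, 23, 23, 54, 35, 54]
t=27: [134, 134, 100, 100, 134, 85, 134]
t=28: [99, 99, 93, 93, 99, 105, 99]
t=29: [69, 69, 55, 55, 69, 66, 69]
t=30: [64, 64, 114, 114, 64, 98, 64]
t=31: [39, 39, 122, 122, 39, 108, 39]
t=32: [59, 59, 59, 59, 59, 72, 59]
t=33: [14, 14, 31, 31, 14, 43, 14]
t=34: [79, 79, 35, 35, 79, 46, 79]
t=35: [114, 114, 54, 54, 114, 63, 114]
t=36: [144, 144, 106, 106, 144, 89, 144]
t=37: [4, 4, 80, 80, 4, 65, 4]

Answer: 14
Key observation: The state at step 23, [4, 4, 80, 80, 4, 65, 4], reappears at step 37 — and no state repeats earlier — so the cycle the system enters has period 14.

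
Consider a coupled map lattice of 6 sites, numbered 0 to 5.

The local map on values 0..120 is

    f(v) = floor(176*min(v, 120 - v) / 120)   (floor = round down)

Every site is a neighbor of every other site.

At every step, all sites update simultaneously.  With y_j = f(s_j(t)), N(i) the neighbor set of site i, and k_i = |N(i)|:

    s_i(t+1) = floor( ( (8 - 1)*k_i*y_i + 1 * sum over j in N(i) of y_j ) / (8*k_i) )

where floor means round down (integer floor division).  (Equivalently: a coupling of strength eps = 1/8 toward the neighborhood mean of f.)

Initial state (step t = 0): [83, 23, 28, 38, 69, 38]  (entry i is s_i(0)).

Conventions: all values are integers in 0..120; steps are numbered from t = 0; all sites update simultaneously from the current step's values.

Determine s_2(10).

Answer: s_2(10) = 64

Derivation:
t=0: [83, 23, 28, 38, 69, 38]
t=1: [53, 35, 42, 54, 70, 54]
t=2: [75, 53, 62, 77, 72, 77]
t=3: [66, 76, 82, 64, 70, 64]
t=4: [78, 65, 57, 80, 72, 80]
t=5: [62, 78, 80, 59, 69, 59]
t=6: [83, 63, 60, 84, 74, 84]
t=7: [55, 80, 84, 54, 66, 54]
t=8: [78, 59, 54, 77, 77, 77]
t=9: [62, 83, 77, 63, 63, 63]
t=10: [83, 57, 64, 81, 81, 81]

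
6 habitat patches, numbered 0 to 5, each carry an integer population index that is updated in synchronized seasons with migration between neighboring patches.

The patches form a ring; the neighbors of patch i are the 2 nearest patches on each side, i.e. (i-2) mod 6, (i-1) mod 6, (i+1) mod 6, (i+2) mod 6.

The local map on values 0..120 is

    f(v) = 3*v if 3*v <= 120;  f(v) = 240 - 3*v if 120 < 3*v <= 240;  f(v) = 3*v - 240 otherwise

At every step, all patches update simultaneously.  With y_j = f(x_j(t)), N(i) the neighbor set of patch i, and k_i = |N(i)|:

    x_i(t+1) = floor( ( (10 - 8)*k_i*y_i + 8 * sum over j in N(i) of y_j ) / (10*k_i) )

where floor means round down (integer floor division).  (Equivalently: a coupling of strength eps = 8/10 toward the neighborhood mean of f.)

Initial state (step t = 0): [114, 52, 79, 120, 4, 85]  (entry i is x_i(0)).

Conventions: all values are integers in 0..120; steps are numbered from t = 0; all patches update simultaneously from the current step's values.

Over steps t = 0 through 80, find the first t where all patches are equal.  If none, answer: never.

Simulating step by step:
t=0: [114, 52, 79, 120, 4, 85]  (not all equal)
t=1: [43, 64, 64, 46, 50, 66]  (not all equal)
t=2: [67, 70, 79, 66, 78, 78]  (not all equal)
t=3: [16, 24, 24, 17, 19, 24]  (not all equal)
t=4: [64, 63, 60, 64, 60, 60]  (not all equal)
t=5: [55, 53, 53, 55, 55, 53]  (not all equal)
t=6: [78, 78, 77, 78, 77, 77]  (not all equal)
t=7: [7, 7, 7, 7, 7, 7]  (all equal)

Answer: 7
Key observation: Synchronization is absorbing here: once all patches are equal they stay equal, and step 7 is the first all-equal step.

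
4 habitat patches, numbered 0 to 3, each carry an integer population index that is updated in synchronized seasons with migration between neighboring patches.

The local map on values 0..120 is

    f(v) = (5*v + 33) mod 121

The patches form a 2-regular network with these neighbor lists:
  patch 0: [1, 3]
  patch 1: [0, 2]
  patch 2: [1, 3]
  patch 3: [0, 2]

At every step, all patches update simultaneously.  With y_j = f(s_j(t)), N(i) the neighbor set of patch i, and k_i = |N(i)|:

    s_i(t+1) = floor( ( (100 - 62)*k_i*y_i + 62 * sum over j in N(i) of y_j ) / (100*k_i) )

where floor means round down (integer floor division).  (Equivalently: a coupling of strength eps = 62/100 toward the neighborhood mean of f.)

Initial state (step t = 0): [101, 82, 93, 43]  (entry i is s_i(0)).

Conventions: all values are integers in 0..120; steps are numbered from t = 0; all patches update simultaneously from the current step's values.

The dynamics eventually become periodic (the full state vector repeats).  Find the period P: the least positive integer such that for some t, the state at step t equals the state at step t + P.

Simulating step by step:
t=0: [101, 82, 93, 43]
t=1: [47, 51, 31, 23]
t=2: [32, 46, 48, 39]
t=3: [67, 39, 51, 72]
t=4: [44, 56, 59, 27]
t=5: [40, 57, 69, 47]
t=6: [74, 68, 37, 49]
t=7: [29, 46, 51, 56]
t=8: [50, 39, 46, 58]
t=9: [73, 59, 66, 50]
t=10: [52, 43, 39, 26]
t=11: [34, 51, 55, 64]
t=12: [79, 63, 73, 88]
t=13: [91, 71, 80, 72]
t=14: [18, 32, 43, 34]
t=15: [48, 29, 50, 33]
t=16: [53, 43, 57, 51]
t=17: [37, 43, 45, 58]
t=18: [63, 37, 33, 65]
t=19: [106, 93, 95, 100]
t=20: [49, 37, 28, 50]
t=21: [56, 64, 62, 42]
t=22: [61, 95, 73, 53]
t=23: [61, 49, 38, 61]
t=24: [77, 75, 79, 97]
t=25: [45, 54, 49, 50]
t=26: [37, 39, 45, 31]
t=27: [90, 75, 60, 60]
t=28: [87, 82, 76, 99]
t=29: [78, 78, 57, 64]
t=30: [75, 64, 81, 84]
t=31: [79, 79, 90, 71]
t=32: [52, 82, 73, 66]
t=33: [44, 57, 38, 26]
t=34: [40, 63, 75, 50]
t=35: [88, 88, 62, 64]
t=36: [110, 107, 106, 107]
t=37: [89, 87, 82, 87]
t=38: [108, 100, 95, 100]
t=39: [64, 53, 39, 53]
t=40: [76, 88, 75, 88]
t=41: [87, 71, 85, 71]
t=42: [55, 71, 51, 71]
t=43: [40, 44, 32, 44]
t=44: [49, 61, 34, 61]
t=45: [73, 73, 90, 73]
t=46: [35, 61, 67, 61]
t=47: [92, 65, 61, 65]
t=48: [75, 76, 108, 76]
t=49: [48, 60, 64, 60]
t=50: [68, 78, 98, 78]
t=51: [41, 37, 52, 37]
t=52: [104, 88, 79, 88]
t=53: [94, 83, 92, 83]
t=54: [59, 40, 56, 40]
t=55: [102, 91, 96, 91]
t=56: [24, 28, 13, 28]
t=57: [44, 60, 69, 60]
t=58: [60, 42, 62, 42]
t=59: [35, 59, 39, 59]
t=60: [86, 92, 93, 92]
t=61: [43, 38, 10, 38]
t=62: [65, 66, 94, 66]
t=63: [44, 41, 7, 41]
t=64: [76, 68, 98, 68]
t=65: [25, 31, 21, 31]
t=66: [55, 42, 48, 42]
t=67: [25, 30, 12, 30]
t=68: [52, 63, 73, 63]
t=69: [85, 66, 79, 66]
t=70: [36, 49, 24, 49]
t=71: [57, 52, 34, 52]
t=72: [60, 68, 62, 68]
t=73: [40, 63, 44, 63]
t=74: [108, 78, 69, 78]
t=75: [71, 55, 42, 55]
t=76: [50, 33, 41, 33]
t=77: [63, 78, 92, 78]
t=78: [77, 58, 40, 58]
t=79: [71, 82, 92, 82]
t=80: [59, 40, 53, 40]
t=81: [102, 86, 90, 86]
t=82: [84, 93, 107, 93]
t=83: [42, 59, 40, 59]
t=84: [53, 67, 95, 67]
t=85: [24, 26, 12, 26]
t=86: [38, 54, 61, 54]
t=87: [76, 84, 74, 84]
t=88: [74, 62, 71, 62]
t=89: [77, 58, 72, 58]
t=90: [71, 57, 61, 57]
t=91: [56, 66, 83, 66]
t=92: [26, 48, 32, 48]
t=93: [35, 47, 46, 47]
t=94: [49, 43, 24, 43]
t=95: [17, 23, 15, 23]
t=96: [61, 80, 57, 80]
t=97: [79, 79, 72, 79]
t=98: [65, 54, 51, 54]
t=99: [81, 73, 55, 73]
t=100: [50, 57, 46, 57]
t=101: [62, 48, 55, 48]
t=102: [57, 63, 44, 63]
t=103: [94, 67, 69, 67]
t=104: [10, 12, 8, 12]
t=105: [89, 83, 85, 83]
t=106: [96, 97, 88, 97]
t=107: [32, 56, 62, 56]
t=108: [71, 80, 82, 80]
t=109: [52, 59, 73, 59]
t=110: [72, 59, 66, 59]
t=111: [64, 41, 53, 41]
t=112: [114, 96, 93, 96]
t=113: [63, 52, 23, 52]
t=114: [71, 60, 41, 60]
t=115: [65, 78, 100, 78]
t=116: [81, 73, 55, 73]

Answer: 17
Key observation: The state at step 99, [81, 73, 55, 73], reappears at step 116 — and no state repeats earlier — so the cycle the system enters has period 17.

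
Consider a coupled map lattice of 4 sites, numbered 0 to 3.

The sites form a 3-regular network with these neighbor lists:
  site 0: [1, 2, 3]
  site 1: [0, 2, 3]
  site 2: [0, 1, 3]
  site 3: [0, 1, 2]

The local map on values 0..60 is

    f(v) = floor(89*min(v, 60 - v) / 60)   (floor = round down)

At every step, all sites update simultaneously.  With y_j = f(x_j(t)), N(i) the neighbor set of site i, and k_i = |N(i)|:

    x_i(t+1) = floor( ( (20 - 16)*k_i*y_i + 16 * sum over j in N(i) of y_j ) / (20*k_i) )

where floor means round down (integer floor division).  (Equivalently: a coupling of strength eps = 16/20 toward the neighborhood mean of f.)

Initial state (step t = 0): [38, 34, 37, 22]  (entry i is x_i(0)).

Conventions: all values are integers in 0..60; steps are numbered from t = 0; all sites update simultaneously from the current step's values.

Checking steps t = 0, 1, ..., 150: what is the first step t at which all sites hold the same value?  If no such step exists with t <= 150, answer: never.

Answer: 2
Key observation: Synchronization is absorbing here: once all sites are equal they stay equal, and step 2 is the first all-equal step.

Derivation:
t=0: [38, 34, 37, 22]  (not all equal)
t=1: [34, 33, 34, 34]  (not all equal)
t=2: [38, 38, 38, 38]  (all equal)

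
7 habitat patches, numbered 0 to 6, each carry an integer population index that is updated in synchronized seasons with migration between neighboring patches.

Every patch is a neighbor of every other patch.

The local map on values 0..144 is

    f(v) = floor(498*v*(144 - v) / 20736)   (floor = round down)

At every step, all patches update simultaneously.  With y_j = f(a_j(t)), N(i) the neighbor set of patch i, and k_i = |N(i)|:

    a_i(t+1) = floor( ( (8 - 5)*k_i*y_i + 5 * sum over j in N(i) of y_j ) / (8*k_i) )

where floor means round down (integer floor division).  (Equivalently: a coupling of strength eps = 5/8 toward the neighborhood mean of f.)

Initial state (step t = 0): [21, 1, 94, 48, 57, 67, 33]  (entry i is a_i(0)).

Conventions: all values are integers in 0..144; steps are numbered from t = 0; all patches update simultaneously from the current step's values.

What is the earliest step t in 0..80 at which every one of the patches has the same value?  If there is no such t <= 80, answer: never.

Simulating step by step:
t=0: [21, 1, 94, 48, 57, 67, 33]  (not all equal)
t=1: [80, 64, 94, 93, 96, 97, 87]  (not all equal)
t=2: [117, 117, 114, 114, 113, 113, 116]  (not all equal)
t=3: [78, 78, 80, 80, 81, 81, 79]  (not all equal)
t=4: [122, 122, 122, 122, 122, 122, 122]  (all equal)

Answer: 4
Key observation: Synchronization is absorbing here: once all patches are equal they stay equal, and step 4 is the first all-equal step.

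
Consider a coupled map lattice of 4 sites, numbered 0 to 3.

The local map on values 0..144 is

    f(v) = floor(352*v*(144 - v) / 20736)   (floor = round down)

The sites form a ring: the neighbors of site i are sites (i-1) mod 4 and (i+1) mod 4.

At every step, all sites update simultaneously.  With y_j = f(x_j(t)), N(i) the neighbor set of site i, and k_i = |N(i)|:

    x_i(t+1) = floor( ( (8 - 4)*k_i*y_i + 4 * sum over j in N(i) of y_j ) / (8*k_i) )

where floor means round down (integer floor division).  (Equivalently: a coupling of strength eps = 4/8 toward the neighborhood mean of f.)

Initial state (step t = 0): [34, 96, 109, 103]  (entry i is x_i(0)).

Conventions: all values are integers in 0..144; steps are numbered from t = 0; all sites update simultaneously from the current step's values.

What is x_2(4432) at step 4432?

Simulating step by step:
t=0: [34, 96, 109, 103]
t=1: [68, 70, 69, 67]
t=2: [87, 87, 87, 87]
t=3: [84, 84, 84, 84]
t=4: [85, 85, 85, 85]
t=5: [85, 85, 85, 85]

Answer: x_2(4432) = 85
Key observation: The state at step 4, [85, 85, 85, 85], reappears at step 5: the system is in a cycle of period 1 from step 4 on.  Therefore the state at step 4432 equals the state at step 4 + ((4432 - 4) mod 1) = 4, which is [85, 85, 85, 85].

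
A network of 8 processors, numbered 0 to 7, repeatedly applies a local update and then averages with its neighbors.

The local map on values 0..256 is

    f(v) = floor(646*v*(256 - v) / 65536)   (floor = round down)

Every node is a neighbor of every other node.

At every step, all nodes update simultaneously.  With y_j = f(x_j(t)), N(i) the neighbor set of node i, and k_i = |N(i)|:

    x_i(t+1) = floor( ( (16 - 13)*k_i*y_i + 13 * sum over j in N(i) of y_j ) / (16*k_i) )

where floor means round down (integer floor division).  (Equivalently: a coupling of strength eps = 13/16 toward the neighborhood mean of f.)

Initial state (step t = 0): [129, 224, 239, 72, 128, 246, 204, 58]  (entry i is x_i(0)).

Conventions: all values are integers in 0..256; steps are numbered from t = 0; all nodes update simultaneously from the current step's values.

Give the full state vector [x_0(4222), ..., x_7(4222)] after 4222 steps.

Answer: [154, 154, 154, 154, 154, 154, 154, 154]
Key observation: The state at step 4, [154, 154, 154, 154, 154, 154, 154, 154], reappears at step 5: the system is in a cycle of period 1 from step 4 on.  Therefore the state at step 4222 equals the state at step 4 + ((4222 - 4) mod 1) = 4, which is [154, 154, 154, 154, 154, 154, 154, 154].

Derivation:
t=0: [129, 224, 239, 72, 128, 246, 204, 58]
t=1: [104, 98, 96, 102, 104, 94, 100, 101]
t=2: [153, 152, 152, 153, 153, 152, 153, 153]
t=3: [155, 155, 155, 155, 155, 155, 155, 155]
t=4: [154, 154, 154, 154, 154, 154, 154, 154]
t=5: [154, 154, 154, 154, 154, 154, 154, 154]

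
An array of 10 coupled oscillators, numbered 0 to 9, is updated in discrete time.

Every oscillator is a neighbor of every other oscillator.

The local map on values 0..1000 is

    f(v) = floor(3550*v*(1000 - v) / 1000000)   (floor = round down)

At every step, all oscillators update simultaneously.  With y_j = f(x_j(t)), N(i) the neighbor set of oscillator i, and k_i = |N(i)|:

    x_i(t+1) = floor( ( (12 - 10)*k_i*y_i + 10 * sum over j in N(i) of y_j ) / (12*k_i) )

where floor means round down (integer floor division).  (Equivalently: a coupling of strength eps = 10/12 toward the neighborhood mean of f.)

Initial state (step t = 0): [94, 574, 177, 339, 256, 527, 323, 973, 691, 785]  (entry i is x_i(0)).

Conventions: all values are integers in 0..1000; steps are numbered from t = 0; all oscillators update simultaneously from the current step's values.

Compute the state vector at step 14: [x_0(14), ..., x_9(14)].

Answer: [812, 812, 812, 812, 812, 812, 812, 812, 812, 812]

Derivation:
t=0: [94, 574, 177, 339, 256, 527, 323, 973, 691, 785]
t=1: [602, 644, 618, 639, 630, 645, 637, 587, 636, 624]
t=2: [830, 827, 829, 828, 828, 827, 828, 831, 828, 829]
t=3: [503, 504, 503, 503, 503, 504, 503, 503, 503, 503]
t=4: [887, 887, 887, 887, 887, 887, 887, 887, 887, 887]
t=5: [355, 355, 355, 355, 355, 355, 355, 355, 355, 355]
t=6: [812, 812, 812, 812, 812, 812, 812, 812, 812, 812]
t=7: [541, 541, 541, 541, 541, 541, 541, 541, 541, 541]
t=8: [881, 881, 881, 881, 881, 881, 881, 881, 881, 881]
t=9: [372, 372, 372, 372, 372, 372, 372, 372, 372, 372]
t=10: [829, 829, 829, 829, 829, 829, 829, 829, 829, 829]
t=11: [503, 503, 503, 503, 503, 503, 503, 503, 503, 503]
t=12: [887, 887, 887, 887, 887, 887, 887, 887, 887, 887]
t=13: [355, 355, 355, 355, 355, 355, 355, 355, 355, 355]
t=14: [812, 812, 812, 812, 812, 812, 812, 812, 812, 812]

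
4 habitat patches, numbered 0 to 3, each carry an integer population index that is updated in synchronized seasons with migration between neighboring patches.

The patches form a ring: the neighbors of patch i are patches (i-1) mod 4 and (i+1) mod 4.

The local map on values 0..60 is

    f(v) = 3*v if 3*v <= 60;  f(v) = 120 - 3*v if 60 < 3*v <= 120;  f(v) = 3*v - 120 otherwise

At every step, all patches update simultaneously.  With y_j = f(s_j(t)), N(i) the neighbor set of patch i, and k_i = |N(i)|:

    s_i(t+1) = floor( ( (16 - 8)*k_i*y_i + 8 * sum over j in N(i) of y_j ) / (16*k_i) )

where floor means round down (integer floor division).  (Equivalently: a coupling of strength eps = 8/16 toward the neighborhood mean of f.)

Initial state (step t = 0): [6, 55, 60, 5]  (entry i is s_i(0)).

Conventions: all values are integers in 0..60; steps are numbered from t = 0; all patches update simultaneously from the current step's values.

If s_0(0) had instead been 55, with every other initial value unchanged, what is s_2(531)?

Simulating step by step:
t=0: [55, 55, 60, 5]
t=1: [37, 48, 45, 33]
t=2: [15, 18, 18, 16]
t=3: [48, 51, 52, 48]
t=4: [26, 31, 32, 27]
t=5: [37, 30, 28, 36]
t=6: [15, 26, 28, 17]
t=7: [45, 41, 41, 45]
t=8: [12, 6, 6, 12]
t=9: [31, 22, 22, 31]
t=10: [33, 47, 47, 33]
t=11: [21, 21, 21, 21]
t=12: [57, 57, 57, 57]
t=13: [51, 51, 51, 51]
t=14: [33, 33, 33, 33]
t=15: [21, 21, 21, 21]

Answer: s_2(531) = 21
Key observation: The state at step 11, [21, 21, 21, 21], reappears at step 15: the system is in a cycle of period 4 from step 11 on.  Therefore the state at step 531 equals the state at step 11 + ((531 - 11) mod 4) = 11, which is [21, 21, 21, 21].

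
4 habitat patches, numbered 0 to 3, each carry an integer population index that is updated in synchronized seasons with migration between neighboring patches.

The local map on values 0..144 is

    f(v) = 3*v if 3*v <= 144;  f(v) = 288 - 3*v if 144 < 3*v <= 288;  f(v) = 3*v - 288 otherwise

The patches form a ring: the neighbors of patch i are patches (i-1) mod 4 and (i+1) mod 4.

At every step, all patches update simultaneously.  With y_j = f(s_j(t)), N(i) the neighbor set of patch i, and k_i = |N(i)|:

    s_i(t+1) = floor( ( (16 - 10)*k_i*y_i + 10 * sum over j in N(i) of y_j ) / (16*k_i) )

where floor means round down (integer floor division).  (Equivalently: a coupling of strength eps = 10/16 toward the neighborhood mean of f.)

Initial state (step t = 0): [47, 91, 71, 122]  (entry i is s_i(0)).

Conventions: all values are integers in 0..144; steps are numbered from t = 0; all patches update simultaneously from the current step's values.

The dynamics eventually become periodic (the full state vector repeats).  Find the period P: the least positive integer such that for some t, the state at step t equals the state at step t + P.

Simulating step by step:
t=0: [47, 91, 71, 122]
t=1: [81, 73, 57, 96]
t=2: [38, 76, 65, 50]
t=3: [104, 87, 96, 116]
t=4: [36, 17, 27, 30]
t=5: [84, 78, 74, 92]
t=6: [34, 52, 45, 36]
t=7: [113, 123, 125, 114]
t=8: [61, 73, 74, 63]
t=9: [91, 79, 77, 90]
t=10: [27, 41, 42, 29]
t=11: [96, 110, 112, 97]
t=12: [14, 30, 32, 16]
t=13: [58, 76, 79, 61]
t=14: [94, 74, 70, 90]
t=15: [28, 51, 55, 33]
t=16: [104, 115, 119, 101]
t=17: [31, 50, 48, 34]
t=18: [109, 125, 129, 112]
t=19: [56, 75, 79, 61]
t=20: [97, 77, 71, 92]
t=21: [22, 45, 49, 28]
t=22: [93, 115, 121, 96]
t=23: [21, 47, 45, 26]
t=24: [92, 114, 119, 91]
t=25: [26, 45, 47, 30]
t=26: [99, 119, 123, 102]
t=27: [30, 54, 57, 34]
t=28: [105, 111, 115, 102]
t=29: [29, 43, 41, 33]
t=30: [103, 114, 117, 102]
t=31: [30, 46, 46, 33]
t=32: [107, 123, 125, 108]
t=33: [48, 67, 69, 51]
t=34: [123, 102, 99, 120]
t=35: [58, 34, 31, 55]
t=36: [113, 102, 105, 110]
t=37: [37, 31, 28, 40]
t=38: [108, 95, 98, 105]
t=39: [22, 14, 11, 23]
t=40: [59, 46, 47, 56]
t=41: [122, 130, 133, 123]
t=42: [86, 97, 98, 89]
t=43: [18, 12, 9, 19]
t=44: [49, 38, 39, 46]
t=45: [131, 123, 122, 132]
t=46: [98, 87, 88, 97]
t=47: [11, 19, 18, 10]
t=48: [39, 48, 47, 38]
t=49: [124, 134, 133, 123]
t=50: [92, 103, 102, 91]
t=51: [15, 17, 18, 15]
t=52: [46, 50, 50, 47]
t=53: [138, 138, 138, 139]
t=54: [126, 126, 126, 127]
t=55: [90, 90, 90, 91]
t=56: [17, 18, 17, 16]
t=57: [51, 52, 51, 49]
t=58: [135, 133, 135, 137]
t=59: [117, 114, 117, 119]
t=60: [62, 59, 62, 65]
t=61: [102, 105, 102, 98]
t=62: [17, 21, 17, 13]
t=63: [51, 55, 51, 46]
t=64: [132, 130, 132, 136]
t=65: [109, 105, 109, 112]
t=66: [38, 34, 38, 42]
t=67: [114, 109, 114, 118]
t=68: [53, 48, 53, 58]
t=69: [129, 134, 129, 123]
t=70: [98, 104, 98, 92]
t=71: [13, 12, 13, 8]
t=72: [33, 37, 33, 33]
t=73: [102, 103, 102, 99]
t=74: [16, 19, 16, 14]
t=75: [48, 51, 48, 45]
t=76: [138, 140, 138, 140]
t=77: [129, 128, 129, 128]
t=78: [97, 97, 97, 97]
t=79: [3, 3, 3, 3]
t=80: [9, 9, 9, 9]
t=81: [27, 27, 27, 27]
t=82: [81, 81, 81, 81]
t=83: [45, 45, 45, 45]
t=84: [135, 135, 135, 135]
t=85: [117, 117, 117, 117]
t=86: [63, 63, 63, 63]
t=87: [99, 99, 99, 99]
t=88: [9, 9, 9, 9]

Answer: 8
Key observation: The state at step 80, [9, 9, 9, 9], reappears at step 88 — and no state repeats earlier — so the cycle the system enters has period 8.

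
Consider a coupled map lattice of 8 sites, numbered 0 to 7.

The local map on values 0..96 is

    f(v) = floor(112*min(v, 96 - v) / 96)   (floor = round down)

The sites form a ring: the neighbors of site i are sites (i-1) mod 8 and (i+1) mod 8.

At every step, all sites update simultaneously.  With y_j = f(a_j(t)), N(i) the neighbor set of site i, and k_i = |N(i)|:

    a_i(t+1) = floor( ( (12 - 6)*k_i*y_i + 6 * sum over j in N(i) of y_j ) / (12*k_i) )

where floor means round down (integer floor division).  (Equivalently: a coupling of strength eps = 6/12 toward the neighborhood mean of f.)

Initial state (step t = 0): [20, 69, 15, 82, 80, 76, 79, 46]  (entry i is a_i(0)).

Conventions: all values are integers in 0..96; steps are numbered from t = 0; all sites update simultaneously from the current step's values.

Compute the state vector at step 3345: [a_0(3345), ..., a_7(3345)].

Simulating step by step:
t=0: [20, 69, 15, 82, 80, 76, 79, 46]
t=1: [32, 25, 20, 16, 18, 20, 28, 37]
t=2: [36, 29, 23, 20, 20, 24, 32, 38]
t=3: [40, 33, 27, 23, 24, 29, 36, 41]
t=4: [44, 38, 31, 27, 28, 34, 41, 45]
t=5: [49, 43, 36, 32, 33, 39, 46, 50]
t=6: [52, 49, 42, 38, 39, 45, 51, 53]
t=7: [51, 52, 49, 45, 46, 50, 51, 50]
t=8: [52, 52, 52, 52, 52, 52, 52, 52]
t=9: [51, 51, 51, 51, 51, 51, 51, 51]
t=10: [52, 52, 52, 52, 52, 52, 52, 52]

Answer: [51, 51, 51, 51, 51, 51, 51, 51]
Key observation: The state at step 8, [52, 52, 52, 52, 52, 52, 52, 52], reappears at step 10: the system is in a cycle of period 2 from step 8 on.  Therefore the state at step 3345 equals the state at step 8 + ((3345 - 8) mod 2) = 9, which is [51, 51, 51, 51, 51, 51, 51, 51].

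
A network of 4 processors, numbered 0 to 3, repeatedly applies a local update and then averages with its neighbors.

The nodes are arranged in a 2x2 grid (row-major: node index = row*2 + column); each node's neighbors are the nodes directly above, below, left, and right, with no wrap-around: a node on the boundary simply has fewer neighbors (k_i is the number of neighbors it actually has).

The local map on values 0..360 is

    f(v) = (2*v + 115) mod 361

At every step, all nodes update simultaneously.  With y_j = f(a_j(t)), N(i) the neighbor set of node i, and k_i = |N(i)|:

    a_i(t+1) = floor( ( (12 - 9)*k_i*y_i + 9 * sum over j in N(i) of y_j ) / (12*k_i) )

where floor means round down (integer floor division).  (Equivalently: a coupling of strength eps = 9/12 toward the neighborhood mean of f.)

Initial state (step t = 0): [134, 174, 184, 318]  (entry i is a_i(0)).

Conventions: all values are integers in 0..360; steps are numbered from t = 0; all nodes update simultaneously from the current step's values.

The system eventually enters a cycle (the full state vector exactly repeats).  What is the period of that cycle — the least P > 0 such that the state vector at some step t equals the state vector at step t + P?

Answer: 22
Key observation: The state at step 23, [272, 228, 228, 272], reappears at step 45 — and no state repeats earlier — so the cycle the system enters has period 22.

Derivation:
t=0: [134, 174, 184, 318]
t=1: [89, 44, 49, 91]
t=2: [229, 272, 274, 230]
t=3: [278, 234, 235, 278]
t=4: [244, 288, 288, 244]
t=5: [308, 264, 264, 308]
t=6: [213, 77, 77, 213]
t=7: [246, 202, 202, 246]
t=8: [180, 224, 224, 180]
t=9: [180, 136, 136, 180]
t=10: [48, 92, 92, 48]
t=11: [277, 233, 233, 277]
t=12: [242, 286, 286, 242]
t=13: [304, 260, 260, 304]
t=14: [205, 69, 69, 205]
t=15: [230, 186, 186, 230]
t=16: [148, 192, 192, 148]
t=17: [116, 72, 72, 116]
t=18: [281, 325, 325, 281]
t=19: [111, 247, 247, 111]
t=20: [270, 314, 314, 270]
t=21: [89, 225, 225, 89]
t=22: [226, 270, 270, 226]
t=23: [272, 228, 228, 272]
t=24: [232, 276, 276, 232]
t=25: [284, 240, 240, 284]
t=26: [256, 300, 300, 256]
t=27: [332, 288, 288, 332]
t=28: [261, 125, 125, 261]
t=29: [72, 208, 208, 72]
t=30: [192, 236, 236, 192]
t=31: [204, 160, 160, 204]
t=32: [96, 140, 140, 96]
t=33: [102, 238, 238, 102]
t=34: [252, 296, 296, 252]
t=35: [324, 280, 280, 324]
t=36: [245, 109, 109, 245]
t=37: [310, 266, 266, 310]
t=38: [217, 81, 81, 217]
t=39: [254, 210, 210, 254]
t=40: [196, 240, 240, 196]
t=41: [212, 168, 168, 212]
t=42: [112, 156, 156, 112]
t=43: [134, 270, 270, 134]
t=44: [226, 90, 90, 226]
t=45: [272, 228, 228, 272]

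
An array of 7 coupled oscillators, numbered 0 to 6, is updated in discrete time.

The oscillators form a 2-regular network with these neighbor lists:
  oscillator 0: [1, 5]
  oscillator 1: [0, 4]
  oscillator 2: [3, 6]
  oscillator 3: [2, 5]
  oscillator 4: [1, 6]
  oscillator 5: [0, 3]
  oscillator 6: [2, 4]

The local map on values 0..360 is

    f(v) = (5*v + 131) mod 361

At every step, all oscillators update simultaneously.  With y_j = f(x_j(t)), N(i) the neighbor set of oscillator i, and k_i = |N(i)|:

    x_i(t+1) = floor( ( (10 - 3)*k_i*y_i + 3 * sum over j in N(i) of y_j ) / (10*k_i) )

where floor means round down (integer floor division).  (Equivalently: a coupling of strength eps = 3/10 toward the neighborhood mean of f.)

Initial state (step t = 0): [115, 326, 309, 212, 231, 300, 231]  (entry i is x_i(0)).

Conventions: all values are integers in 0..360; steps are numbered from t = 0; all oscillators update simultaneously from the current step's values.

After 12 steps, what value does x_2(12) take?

Simulating step by step:
t=0: [115, 326, 309, 212, 231, 300, 231]
t=1: [317, 304, 209, 138, 220, 198, 207]
t=2: [227, 207, 92, 88, 147, 82, 94]
t=3: [167, 107, 228, 208, 149, 184, 224]
t=4: [265, 273, 170, 139, 178, 280, 168]
t=5: [29, 83, 234, 124, 254, 78, 258]
t=6: [244, 218, 207, 77, 301, 157, 317]
t=7: [237, 165, 122, 150, 195, 199, 231]
t=8: [204, 202, 67, 120, 81, 88, 148]
t=9: [87, 77, 97, 53, 153, 158, 146]
t=10: [196, 165, 204, 92, 165, 175, 161]
t=11: [97, 203, 114, 213, 231, 237, 195]
t=12: [222, 112, 258, 165, 155, 218, 97]

Answer: x_2(12) = 258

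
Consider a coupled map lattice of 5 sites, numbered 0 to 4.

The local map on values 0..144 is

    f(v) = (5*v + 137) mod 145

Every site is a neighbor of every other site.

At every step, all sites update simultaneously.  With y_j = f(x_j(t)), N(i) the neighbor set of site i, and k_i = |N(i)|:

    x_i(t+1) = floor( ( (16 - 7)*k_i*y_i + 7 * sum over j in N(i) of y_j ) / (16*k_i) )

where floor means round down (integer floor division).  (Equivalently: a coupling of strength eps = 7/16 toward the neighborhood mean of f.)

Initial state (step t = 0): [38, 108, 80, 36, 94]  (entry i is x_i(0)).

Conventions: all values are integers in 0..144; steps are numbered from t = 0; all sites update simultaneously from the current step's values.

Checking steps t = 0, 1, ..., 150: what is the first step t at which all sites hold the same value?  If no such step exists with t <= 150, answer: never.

Simulating step by step:
t=0: [38, 108, 80, 36, 94]  (not all equal)
t=1: [48, 75, 77, 43, 43]  (not all equal)
t=2: [80, 75, 80, 69, 69]  (not all equal)
t=3: [87, 75, 87, 62, 62]  (not all equal)
t=4: [103, 75, 103, 46, 46]  (not all equal)
t=5: [73, 75, 73, 75, 75]  (not all equal)
t=6: [70, 74, 70, 74, 74]  (not all equal)
t=7: [58, 67, 58, 67, 67]  (not all equal)
t=8: [104, 58, 104, 58, 58]  (not all equal)
t=9: [96, 123, 96, 123, 123]  (not all equal)
t=10: [33, 29, 33, 29, 29]  (not all equal)
t=11: [53, 109, 53, 109, 109]  (not all equal)
t=12: [108, 104, 108, 104, 104]  (not all equal)
t=13: [90, 81, 90, 81, 81]  (not all equal)
t=14: [39, 85, 39, 85, 85]  (not all equal)
t=15: [69, 108, 69, 108, 108]  (not all equal)
t=16: [63, 86, 63, 86, 86]  (not all equal)
t=17: [54, 106, 54, 106, 106]  (not all equal)
t=18: [107, 93, 107, 93, 93]  (not all equal)
t=19: [69, 37, 69, 37, 37]  (not all equal)
t=20: [42, 35, 42, 35, 35]  (not all equal)
t=21: [45, 29, 45, 29, 29]  (not all equal)
t=22: [93, 122, 93, 122, 122]  (not all equal)
t=23: [22, 22, 22, 22, 22]  (all equal)

Answer: 23
Key observation: Synchronization is absorbing here: once all sites are equal they stay equal, and step 23 is the first all-equal step.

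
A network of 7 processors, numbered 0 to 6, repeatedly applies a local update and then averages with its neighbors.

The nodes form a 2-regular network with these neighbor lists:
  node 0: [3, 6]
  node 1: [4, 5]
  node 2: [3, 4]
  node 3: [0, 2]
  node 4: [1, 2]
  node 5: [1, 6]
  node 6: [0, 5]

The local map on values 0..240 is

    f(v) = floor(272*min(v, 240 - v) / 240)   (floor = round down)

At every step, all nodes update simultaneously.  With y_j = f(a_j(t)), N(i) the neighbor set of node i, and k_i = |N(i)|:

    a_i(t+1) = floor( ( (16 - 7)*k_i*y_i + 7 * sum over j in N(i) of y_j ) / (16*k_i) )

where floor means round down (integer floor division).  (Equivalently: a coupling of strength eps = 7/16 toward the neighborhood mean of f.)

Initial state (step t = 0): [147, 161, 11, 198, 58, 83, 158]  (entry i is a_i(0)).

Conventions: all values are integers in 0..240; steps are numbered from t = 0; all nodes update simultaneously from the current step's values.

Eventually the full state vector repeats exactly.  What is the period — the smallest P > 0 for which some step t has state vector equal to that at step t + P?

Simulating step by step:
t=0: [147, 161, 11, 198, 58, 83, 158]
t=1: [89, 84, 31, 52, 58, 92, 95]
t=2: [92, 90, 46, 62, 65, 102, 104]
t=3: [99, 98, 60, 73, 74, 112, 113]
t=4: [108, 108, 74, 85, 85, 123, 124]
t=5: [118, 118, 88, 98, 98, 129, 129]
t=6: [126, 126, 104, 113, 113, 126, 126]
t=7: [128, 128, 121, 125, 125, 129, 129]
t=8: [126, 126, 132, 130, 130, 125, 125]
t=9: [128, 128, 122, 124, 124, 129, 129]
t=10: [126, 126, 132, 130, 130, 125, 125]

Answer: 2
Key observation: The state at step 8, [126, 126, 132, 130, 130, 125, 125], reappears at step 10 — and no state repeats earlier — so the cycle the system enters has period 2.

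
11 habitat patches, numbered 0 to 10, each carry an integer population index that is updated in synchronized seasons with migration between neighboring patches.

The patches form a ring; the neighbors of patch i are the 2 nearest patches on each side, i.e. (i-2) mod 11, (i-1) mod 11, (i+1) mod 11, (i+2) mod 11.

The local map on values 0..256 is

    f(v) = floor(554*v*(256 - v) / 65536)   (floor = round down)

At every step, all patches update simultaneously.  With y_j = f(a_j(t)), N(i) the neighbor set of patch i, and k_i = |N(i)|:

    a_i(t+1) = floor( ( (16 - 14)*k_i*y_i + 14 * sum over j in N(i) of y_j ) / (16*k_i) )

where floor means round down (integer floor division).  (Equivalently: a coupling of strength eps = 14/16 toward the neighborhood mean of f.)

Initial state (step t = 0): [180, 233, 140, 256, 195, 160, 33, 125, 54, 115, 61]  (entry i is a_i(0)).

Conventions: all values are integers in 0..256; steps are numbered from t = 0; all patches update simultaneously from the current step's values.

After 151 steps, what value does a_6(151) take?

Answer: a_6(151) = 137
Key observation: The state at step 4, [137, 137, 137, 137, 137, 137, 137, 137, 137, 137, 137], reappears at step 5: the system is in a cycle of period 1 from step 4 on.  Therefore the state at step 151 equals the state at step 4 + ((151 - 4) mod 1) = 4, which is [137, 137, 137, 137, 137, 137, 137, 137, 137, 137, 137].

Derivation:
t=0: [180, 233, 140, 256, 195, 160, 33, 125, 54, 115, 61]
t=1: [106, 82, 74, 89, 84, 81, 108, 109, 107, 114, 97]
t=2: [125, 124, 123, 119, 122, 127, 128, 131, 134, 133, 130]
t=3: [138, 137, 137, 137, 137, 137, 138, 138, 138, 138, 138]
t=4: [137, 137, 137, 137, 137, 137, 137, 137, 137, 137, 137]
t=5: [137, 137, 137, 137, 137, 137, 137, 137, 137, 137, 137]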